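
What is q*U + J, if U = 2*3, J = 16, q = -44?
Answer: -248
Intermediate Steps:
U = 6
q*U + J = -44*6 + 16 = -264 + 16 = -248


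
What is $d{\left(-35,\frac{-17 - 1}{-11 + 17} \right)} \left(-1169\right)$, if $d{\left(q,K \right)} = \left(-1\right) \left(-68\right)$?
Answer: $-79492$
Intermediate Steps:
$d{\left(q,K \right)} = 68$
$d{\left(-35,\frac{-17 - 1}{-11 + 17} \right)} \left(-1169\right) = 68 \left(-1169\right) = -79492$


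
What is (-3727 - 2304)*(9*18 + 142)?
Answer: -1833424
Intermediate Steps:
(-3727 - 2304)*(9*18 + 142) = -6031*(162 + 142) = -6031*304 = -1833424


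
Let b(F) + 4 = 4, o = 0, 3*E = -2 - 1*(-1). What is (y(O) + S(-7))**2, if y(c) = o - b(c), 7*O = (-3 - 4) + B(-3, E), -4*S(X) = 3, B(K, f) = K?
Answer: 9/16 ≈ 0.56250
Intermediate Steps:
E = -1/3 (E = (-2 - 1*(-1))/3 = (-2 + 1)/3 = (1/3)*(-1) = -1/3 ≈ -0.33333)
S(X) = -3/4 (S(X) = -1/4*3 = -3/4)
b(F) = 0 (b(F) = -4 + 4 = 0)
O = -10/7 (O = ((-3 - 4) - 3)/7 = (-7 - 3)/7 = (1/7)*(-10) = -10/7 ≈ -1.4286)
y(c) = 0 (y(c) = 0 - 1*0 = 0 + 0 = 0)
(y(O) + S(-7))**2 = (0 - 3/4)**2 = (-3/4)**2 = 9/16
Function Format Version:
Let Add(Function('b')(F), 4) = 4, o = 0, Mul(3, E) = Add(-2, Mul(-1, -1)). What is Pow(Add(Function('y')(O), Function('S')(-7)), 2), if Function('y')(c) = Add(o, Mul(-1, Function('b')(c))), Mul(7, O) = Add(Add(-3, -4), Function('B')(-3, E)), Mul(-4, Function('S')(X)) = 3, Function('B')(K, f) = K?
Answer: Rational(9, 16) ≈ 0.56250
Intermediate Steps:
E = Rational(-1, 3) (E = Mul(Rational(1, 3), Add(-2, Mul(-1, -1))) = Mul(Rational(1, 3), Add(-2, 1)) = Mul(Rational(1, 3), -1) = Rational(-1, 3) ≈ -0.33333)
Function('S')(X) = Rational(-3, 4) (Function('S')(X) = Mul(Rational(-1, 4), 3) = Rational(-3, 4))
Function('b')(F) = 0 (Function('b')(F) = Add(-4, 4) = 0)
O = Rational(-10, 7) (O = Mul(Rational(1, 7), Add(Add(-3, -4), -3)) = Mul(Rational(1, 7), Add(-7, -3)) = Mul(Rational(1, 7), -10) = Rational(-10, 7) ≈ -1.4286)
Function('y')(c) = 0 (Function('y')(c) = Add(0, Mul(-1, 0)) = Add(0, 0) = 0)
Pow(Add(Function('y')(O), Function('S')(-7)), 2) = Pow(Add(0, Rational(-3, 4)), 2) = Pow(Rational(-3, 4), 2) = Rational(9, 16)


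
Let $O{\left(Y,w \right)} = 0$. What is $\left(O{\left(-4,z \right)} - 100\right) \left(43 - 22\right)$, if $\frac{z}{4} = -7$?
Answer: $-2100$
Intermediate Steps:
$z = -28$ ($z = 4 \left(-7\right) = -28$)
$\left(O{\left(-4,z \right)} - 100\right) \left(43 - 22\right) = \left(0 - 100\right) \left(43 - 22\right) = - 100 \left(43 - 22\right) = \left(-100\right) 21 = -2100$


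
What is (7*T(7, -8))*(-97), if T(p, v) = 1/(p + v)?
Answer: 679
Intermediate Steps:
(7*T(7, -8))*(-97) = (7/(7 - 8))*(-97) = (7/(-1))*(-97) = (7*(-1))*(-97) = -7*(-97) = 679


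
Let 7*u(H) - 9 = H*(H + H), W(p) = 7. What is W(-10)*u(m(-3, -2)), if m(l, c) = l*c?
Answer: 81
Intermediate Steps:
m(l, c) = c*l
u(H) = 9/7 + 2*H**2/7 (u(H) = 9/7 + (H*(H + H))/7 = 9/7 + (H*(2*H))/7 = 9/7 + (2*H**2)/7 = 9/7 + 2*H**2/7)
W(-10)*u(m(-3, -2)) = 7*(9/7 + 2*(-2*(-3))**2/7) = 7*(9/7 + (2/7)*6**2) = 7*(9/7 + (2/7)*36) = 7*(9/7 + 72/7) = 7*(81/7) = 81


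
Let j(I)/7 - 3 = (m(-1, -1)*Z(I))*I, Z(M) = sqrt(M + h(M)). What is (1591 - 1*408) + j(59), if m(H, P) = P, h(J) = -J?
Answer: 1204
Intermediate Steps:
Z(M) = 0 (Z(M) = sqrt(M - M) = sqrt(0) = 0)
j(I) = 21 (j(I) = 21 + 7*((-1*0)*I) = 21 + 7*(0*I) = 21 + 7*0 = 21 + 0 = 21)
(1591 - 1*408) + j(59) = (1591 - 1*408) + 21 = (1591 - 408) + 21 = 1183 + 21 = 1204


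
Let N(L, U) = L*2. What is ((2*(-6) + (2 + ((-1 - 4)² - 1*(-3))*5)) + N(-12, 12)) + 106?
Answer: 212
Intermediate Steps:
N(L, U) = 2*L
((2*(-6) + (2 + ((-1 - 4)² - 1*(-3))*5)) + N(-12, 12)) + 106 = ((2*(-6) + (2 + ((-1 - 4)² - 1*(-3))*5)) + 2*(-12)) + 106 = ((-12 + (2 + ((-5)² + 3)*5)) - 24) + 106 = ((-12 + (2 + (25 + 3)*5)) - 24) + 106 = ((-12 + (2 + 28*5)) - 24) + 106 = ((-12 + (2 + 140)) - 24) + 106 = ((-12 + 142) - 24) + 106 = (130 - 24) + 106 = 106 + 106 = 212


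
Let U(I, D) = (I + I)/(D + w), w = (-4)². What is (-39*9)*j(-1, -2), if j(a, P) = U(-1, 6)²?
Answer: -351/121 ≈ -2.9008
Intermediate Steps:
w = 16
U(I, D) = 2*I/(16 + D) (U(I, D) = (I + I)/(D + 16) = (2*I)/(16 + D) = 2*I/(16 + D))
j(a, P) = 1/121 (j(a, P) = (2*(-1)/(16 + 6))² = (2*(-1)/22)² = (2*(-1)*(1/22))² = (-1/11)² = 1/121)
(-39*9)*j(-1, -2) = -39*9*(1/121) = -351*1/121 = -351/121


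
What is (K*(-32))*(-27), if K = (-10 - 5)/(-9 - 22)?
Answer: 12960/31 ≈ 418.06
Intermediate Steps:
K = 15/31 (K = -15/(-31) = -15*(-1/31) = 15/31 ≈ 0.48387)
(K*(-32))*(-27) = ((15/31)*(-32))*(-27) = -480/31*(-27) = 12960/31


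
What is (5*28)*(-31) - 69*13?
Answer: -5237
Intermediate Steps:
(5*28)*(-31) - 69*13 = 140*(-31) - 1*897 = -4340 - 897 = -5237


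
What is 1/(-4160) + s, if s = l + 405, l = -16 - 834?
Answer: -1851201/4160 ≈ -445.00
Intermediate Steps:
l = -850
s = -445 (s = -850 + 405 = -445)
1/(-4160) + s = 1/(-4160) - 445 = -1/4160 - 445 = -1851201/4160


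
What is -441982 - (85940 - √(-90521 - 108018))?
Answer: -527922 + I*√198539 ≈ -5.2792e+5 + 445.58*I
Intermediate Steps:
-441982 - (85940 - √(-90521 - 108018)) = -441982 - (85940 - √(-198539)) = -441982 - (85940 - I*√198539) = -441982 + (-85940 + I*√198539) = -527922 + I*√198539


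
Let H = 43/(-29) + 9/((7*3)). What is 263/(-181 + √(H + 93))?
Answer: -9663409/6631818 - 263*√3788995/6631818 ≈ -1.5343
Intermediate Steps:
H = -214/203 (H = 43*(-1/29) + 9/21 = -43/29 + 9*(1/21) = -43/29 + 3/7 = -214/203 ≈ -1.0542)
263/(-181 + √(H + 93)) = 263/(-181 + √(-214/203 + 93)) = 263/(-181 + √(18665/203)) = 263/(-181 + √3788995/203)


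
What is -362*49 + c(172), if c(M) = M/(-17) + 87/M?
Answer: -51894017/2924 ≈ -17748.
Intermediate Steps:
c(M) = 87/M - M/17 (c(M) = M*(-1/17) + 87/M = -M/17 + 87/M = 87/M - M/17)
-362*49 + c(172) = -362*49 + (87/172 - 1/17*172) = -17738 + (87*(1/172) - 172/17) = -17738 + (87/172 - 172/17) = -17738 - 28105/2924 = -51894017/2924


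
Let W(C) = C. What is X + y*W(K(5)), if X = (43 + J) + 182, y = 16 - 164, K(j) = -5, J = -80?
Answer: 885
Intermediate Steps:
y = -148
X = 145 (X = (43 - 80) + 182 = -37 + 182 = 145)
X + y*W(K(5)) = 145 - 148*(-5) = 145 + 740 = 885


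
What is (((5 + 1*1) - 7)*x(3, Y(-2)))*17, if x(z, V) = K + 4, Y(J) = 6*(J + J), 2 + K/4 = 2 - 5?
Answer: 272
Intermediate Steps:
K = -20 (K = -8 + 4*(2 - 5) = -8 + 4*(-3) = -8 - 12 = -20)
Y(J) = 12*J (Y(J) = 6*(2*J) = 12*J)
x(z, V) = -16 (x(z, V) = -20 + 4 = -16)
(((5 + 1*1) - 7)*x(3, Y(-2)))*17 = (((5 + 1*1) - 7)*(-16))*17 = (((5 + 1) - 7)*(-16))*17 = ((6 - 7)*(-16))*17 = -1*(-16)*17 = 16*17 = 272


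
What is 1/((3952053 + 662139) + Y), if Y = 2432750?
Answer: 1/7046942 ≈ 1.4191e-7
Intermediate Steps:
1/((3952053 + 662139) + Y) = 1/((3952053 + 662139) + 2432750) = 1/(4614192 + 2432750) = 1/7046942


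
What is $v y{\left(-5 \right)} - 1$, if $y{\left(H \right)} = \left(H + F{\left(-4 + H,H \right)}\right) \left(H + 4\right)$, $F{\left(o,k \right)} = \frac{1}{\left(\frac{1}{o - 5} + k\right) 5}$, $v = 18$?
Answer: $\frac{31847}{355} \approx 89.71$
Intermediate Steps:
$F{\left(o,k \right)} = \frac{1}{5 k + \frac{5}{-5 + o}}$ ($F{\left(o,k \right)} = \frac{1}{\left(\frac{1}{-5 + o} + k\right) 5} = \frac{1}{\left(k + \frac{1}{-5 + o}\right) 5} = \frac{1}{5 k + \frac{5}{-5 + o}}$)
$y{\left(H \right)} = \left(4 + H\right) \left(H + \frac{-9 + H}{5 \left(1 - 5 H + H \left(-4 + H\right)\right)}\right)$ ($y{\left(H \right)} = \left(H + \frac{-5 + \left(-4 + H\right)}{5 \left(1 - 5 H + H \left(-4 + H\right)\right)}\right) \left(H + 4\right) = \left(H + \frac{-9 + H}{5 \left(1 - 5 H + H \left(-4 + H\right)\right)}\right) \left(4 + H\right) = \left(4 + H\right) \left(H + \frac{-9 + H}{5 \left(1 - 5 H + H \left(-4 + H\right)\right)}\right)$)
$v y{\left(-5 \right)} - 1 = 18 \frac{-36 - 174 \left(-5\right)^{2} - 25 \left(-5\right)^{3} + 5 \left(-5\right)^{4} + 15 \left(-5\right)}{5 \left(1 + \left(-5\right)^{2} - -45\right)} - 1 = 18 \frac{-36 - 4350 - -3125 + 5 \cdot 625 - 75}{5 \left(1 + 25 + 45\right)} - 1 = 18 \frac{-36 - 4350 + 3125 + 3125 - 75}{5 \cdot 71} - 1 = 18 \cdot \frac{1}{5} \cdot \frac{1}{71} \cdot 1789 - 1 = 18 \cdot \frac{1789}{355} - 1 = \frac{32202}{355} - 1 = \frac{31847}{355}$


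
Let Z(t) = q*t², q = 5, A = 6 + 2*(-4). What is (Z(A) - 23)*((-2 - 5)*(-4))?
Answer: -84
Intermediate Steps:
A = -2 (A = 6 - 8 = -2)
Z(t) = 5*t²
(Z(A) - 23)*((-2 - 5)*(-4)) = (5*(-2)² - 23)*((-2 - 5)*(-4)) = (5*4 - 23)*(-7*(-4)) = (20 - 23)*28 = -3*28 = -84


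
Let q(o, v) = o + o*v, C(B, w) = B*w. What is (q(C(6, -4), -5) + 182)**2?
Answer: 77284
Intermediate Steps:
(q(C(6, -4), -5) + 182)**2 = ((6*(-4))*(1 - 5) + 182)**2 = (-24*(-4) + 182)**2 = (96 + 182)**2 = 278**2 = 77284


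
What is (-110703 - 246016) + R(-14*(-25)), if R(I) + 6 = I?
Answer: -356375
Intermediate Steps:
R(I) = -6 + I
(-110703 - 246016) + R(-14*(-25)) = (-110703 - 246016) + (-6 - 14*(-25)) = -356719 + (-6 + 350) = -356719 + 344 = -356375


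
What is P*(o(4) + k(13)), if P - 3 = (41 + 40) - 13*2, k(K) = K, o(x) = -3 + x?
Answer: 812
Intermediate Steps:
P = 58 (P = 3 + ((41 + 40) - 13*2) = 3 + (81 - 26) = 3 + 55 = 58)
P*(o(4) + k(13)) = 58*((-3 + 4) + 13) = 58*(1 + 13) = 58*14 = 812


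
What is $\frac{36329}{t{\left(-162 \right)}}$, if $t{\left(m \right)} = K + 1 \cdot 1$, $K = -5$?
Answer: $- \frac{36329}{4} \approx -9082.3$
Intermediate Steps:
$t{\left(m \right)} = -4$ ($t{\left(m \right)} = -5 + 1 \cdot 1 = -5 + 1 = -4$)
$\frac{36329}{t{\left(-162 \right)}} = \frac{36329}{-4} = 36329 \left(- \frac{1}{4}\right) = - \frac{36329}{4}$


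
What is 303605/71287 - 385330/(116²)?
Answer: -11691855415/479618936 ≈ -24.377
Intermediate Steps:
303605/71287 - 385330/(116²) = 303605*(1/71287) - 385330/13456 = 303605/71287 - 385330*1/13456 = 303605/71287 - 192665/6728 = -11691855415/479618936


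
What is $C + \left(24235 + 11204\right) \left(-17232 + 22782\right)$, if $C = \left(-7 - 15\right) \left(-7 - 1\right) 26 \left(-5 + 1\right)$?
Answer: $196668146$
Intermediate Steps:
$C = -18304$ ($C = \left(-22\right) \left(-8\right) 26 \left(-4\right) = 176 \cdot 26 \left(-4\right) = 4576 \left(-4\right) = -18304$)
$C + \left(24235 + 11204\right) \left(-17232 + 22782\right) = -18304 + \left(24235 + 11204\right) \left(-17232 + 22782\right) = -18304 + 35439 \cdot 5550 = -18304 + 196686450 = 196668146$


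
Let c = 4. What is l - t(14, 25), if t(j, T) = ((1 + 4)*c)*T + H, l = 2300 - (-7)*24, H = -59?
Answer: 2027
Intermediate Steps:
l = 2468 (l = 2300 - 1*(-168) = 2300 + 168 = 2468)
t(j, T) = -59 + 20*T (t(j, T) = ((1 + 4)*4)*T - 59 = (5*4)*T - 59 = 20*T - 59 = -59 + 20*T)
l - t(14, 25) = 2468 - (-59 + 20*25) = 2468 - (-59 + 500) = 2468 - 1*441 = 2468 - 441 = 2027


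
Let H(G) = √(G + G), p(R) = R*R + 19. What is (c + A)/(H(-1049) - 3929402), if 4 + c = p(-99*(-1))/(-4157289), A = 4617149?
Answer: -37712054759290109585/32094686974572123939 - 19194806110085*I*√2098/64189373949144247878 ≈ -1.175 - 1.3697e-5*I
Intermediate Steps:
p(R) = 19 + R² (p(R) = R² + 19 = 19 + R²)
H(G) = √2*√G (H(G) = √(2*G) = √2*√G)
c = -16638976/4157289 (c = -4 + (19 + (-99*(-1))²)/(-4157289) = -4 + (19 + 99²)*(-1/4157289) = -4 + (19 + 9801)*(-1/4157289) = -4 + 9820*(-1/4157289) = -4 - 9820/4157289 = -16638976/4157289 ≈ -4.0024)
(c + A)/(H(-1049) - 3929402) = (-16638976/4157289 + 4617149)/(√2*√(-1049) - 3929402) = 19194806110085/(4157289*(√2*(I*√1049) - 3929402)) = 19194806110085/(4157289*(I*√2098 - 3929402)) = 19194806110085/(4157289*(-3929402 + I*√2098))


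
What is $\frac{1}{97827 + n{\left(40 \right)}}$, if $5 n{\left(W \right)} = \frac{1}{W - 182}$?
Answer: $\frac{710}{69457169} \approx 1.0222 \cdot 10^{-5}$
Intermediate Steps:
$n{\left(W \right)} = \frac{1}{5 \left(-182 + W\right)}$ ($n{\left(W \right)} = \frac{1}{5 \left(W - 182\right)} = \frac{1}{5 \left(-182 + W\right)}$)
$\frac{1}{97827 + n{\left(40 \right)}} = \frac{1}{97827 + \frac{1}{5 \left(-182 + 40\right)}} = \frac{1}{97827 + \frac{1}{5 \left(-142\right)}} = \frac{1}{97827 + \frac{1}{5} \left(- \frac{1}{142}\right)} = \frac{1}{97827 - \frac{1}{710}} = \frac{1}{\frac{69457169}{710}} = \frac{710}{69457169}$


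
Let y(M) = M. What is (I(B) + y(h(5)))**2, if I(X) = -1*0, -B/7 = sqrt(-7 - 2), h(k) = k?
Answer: 25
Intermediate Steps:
B = -21*I (B = -7*sqrt(-7 - 2) = -21*I ≈ -21.0*I)
I(X) = 0
(I(B) + y(h(5)))**2 = (0 + 5)**2 = 5**2 = 25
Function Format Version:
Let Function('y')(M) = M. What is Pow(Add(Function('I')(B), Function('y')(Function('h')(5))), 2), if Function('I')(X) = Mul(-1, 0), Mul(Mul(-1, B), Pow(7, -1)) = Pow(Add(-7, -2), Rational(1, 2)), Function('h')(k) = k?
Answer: 25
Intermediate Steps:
B = Mul(-21, I) (B = Mul(-7, Pow(Add(-7, -2), Rational(1, 2))) = Mul(-7, Pow(-9, Rational(1, 2))) = Mul(-7, Mul(3, I)) = Mul(-21, I) ≈ Mul(-21.000, I))
Function('I')(X) = 0
Pow(Add(Function('I')(B), Function('y')(Function('h')(5))), 2) = Pow(Add(0, 5), 2) = Pow(5, 2) = 25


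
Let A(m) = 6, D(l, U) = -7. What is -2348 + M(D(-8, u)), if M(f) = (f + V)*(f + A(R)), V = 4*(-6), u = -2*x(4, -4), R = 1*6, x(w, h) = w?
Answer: -2317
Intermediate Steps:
R = 6
u = -8 (u = -2*4 = -8)
V = -24
M(f) = (-24 + f)*(6 + f) (M(f) = (f - 24)*(f + 6) = (-24 + f)*(6 + f))
-2348 + M(D(-8, u)) = -2348 + (-144 + (-7)² - 18*(-7)) = -2348 + (-144 + 49 + 126) = -2348 + 31 = -2317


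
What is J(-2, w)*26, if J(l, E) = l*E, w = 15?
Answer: -780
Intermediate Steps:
J(l, E) = E*l
J(-2, w)*26 = (15*(-2))*26 = -30*26 = -780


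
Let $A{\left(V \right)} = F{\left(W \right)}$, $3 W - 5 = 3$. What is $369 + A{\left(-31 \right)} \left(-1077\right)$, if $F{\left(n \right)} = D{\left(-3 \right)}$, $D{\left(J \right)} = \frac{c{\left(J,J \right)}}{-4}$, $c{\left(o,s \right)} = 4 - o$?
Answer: $\frac{9015}{4} \approx 2253.8$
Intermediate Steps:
$W = \frac{8}{3}$ ($W = \frac{5}{3} + \frac{1}{3} \cdot 3 = \frac{5}{3} + 1 = \frac{8}{3} \approx 2.6667$)
$D{\left(J \right)} = -1 + \frac{J}{4}$ ($D{\left(J \right)} = \frac{4 - J}{-4} = \left(4 - J\right) \left(- \frac{1}{4}\right) = -1 + \frac{J}{4}$)
$F{\left(n \right)} = - \frac{7}{4}$ ($F{\left(n \right)} = -1 + \frac{1}{4} \left(-3\right) = -1 - \frac{3}{4} = - \frac{7}{4}$)
$A{\left(V \right)} = - \frac{7}{4}$
$369 + A{\left(-31 \right)} \left(-1077\right) = 369 - - \frac{7539}{4} = 369 + \frac{7539}{4} = \frac{9015}{4}$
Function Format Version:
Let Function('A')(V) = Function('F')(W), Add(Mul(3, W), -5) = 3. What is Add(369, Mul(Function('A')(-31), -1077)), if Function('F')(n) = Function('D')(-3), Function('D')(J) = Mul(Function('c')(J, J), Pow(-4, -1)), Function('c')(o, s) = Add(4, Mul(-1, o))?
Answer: Rational(9015, 4) ≈ 2253.8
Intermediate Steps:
W = Rational(8, 3) (W = Add(Rational(5, 3), Mul(Rational(1, 3), 3)) = Add(Rational(5, 3), 1) = Rational(8, 3) ≈ 2.6667)
Function('D')(J) = Add(-1, Mul(Rational(1, 4), J)) (Function('D')(J) = Mul(Add(4, Mul(-1, J)), Pow(-4, -1)) = Mul(Add(4, Mul(-1, J)), Rational(-1, 4)) = Add(-1, Mul(Rational(1, 4), J)))
Function('F')(n) = Rational(-7, 4) (Function('F')(n) = Add(-1, Mul(Rational(1, 4), -3)) = Add(-1, Rational(-3, 4)) = Rational(-7, 4))
Function('A')(V) = Rational(-7, 4)
Add(369, Mul(Function('A')(-31), -1077)) = Add(369, Mul(Rational(-7, 4), -1077)) = Add(369, Rational(7539, 4)) = Rational(9015, 4)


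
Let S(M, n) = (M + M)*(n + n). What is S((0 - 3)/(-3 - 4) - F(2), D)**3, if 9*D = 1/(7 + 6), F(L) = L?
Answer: -85184/549353259 ≈ -0.00015506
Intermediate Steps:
D = 1/117 (D = 1/(9*(7 + 6)) = (1/9)/13 = (1/9)*(1/13) = 1/117 ≈ 0.0085470)
S(M, n) = 4*M*n (S(M, n) = (2*M)*(2*n) = 4*M*n)
S((0 - 3)/(-3 - 4) - F(2), D)**3 = (4*((0 - 3)/(-3 - 4) - 1*2)*(1/117))**3 = (4*(-3/(-7) - 2)*(1/117))**3 = (4*(-3*(-1/7) - 2)*(1/117))**3 = (4*(3/7 - 2)*(1/117))**3 = (4*(-11/7)*(1/117))**3 = (-44/819)**3 = -85184/549353259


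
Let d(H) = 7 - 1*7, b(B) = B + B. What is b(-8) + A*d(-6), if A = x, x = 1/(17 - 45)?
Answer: -16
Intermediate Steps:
b(B) = 2*B
x = -1/28 (x = 1/(-28) = -1/28 ≈ -0.035714)
A = -1/28 ≈ -0.035714
d(H) = 0 (d(H) = 7 - 7 = 0)
b(-8) + A*d(-6) = 2*(-8) - 1/28*0 = -16 + 0 = -16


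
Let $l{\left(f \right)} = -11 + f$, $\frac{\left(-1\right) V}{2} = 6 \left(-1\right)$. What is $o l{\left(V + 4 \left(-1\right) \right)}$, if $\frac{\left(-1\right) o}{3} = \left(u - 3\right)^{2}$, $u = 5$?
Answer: $36$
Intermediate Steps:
$V = 12$ ($V = - 2 \cdot 6 \left(-1\right) = \left(-2\right) \left(-6\right) = 12$)
$o = -12$ ($o = - 3 \left(5 - 3\right)^{2} = - 3 \cdot 2^{2} = \left(-3\right) 4 = -12$)
$o l{\left(V + 4 \left(-1\right) \right)} = - 12 \left(-11 + \left(12 + 4 \left(-1\right)\right)\right) = - 12 \left(-11 + \left(12 - 4\right)\right) = - 12 \left(-11 + 8\right) = \left(-12\right) \left(-3\right) = 36$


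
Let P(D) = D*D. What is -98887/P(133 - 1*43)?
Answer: -98887/8100 ≈ -12.208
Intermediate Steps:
P(D) = D**2
-98887/P(133 - 1*43) = -98887/(133 - 1*43)**2 = -98887/(133 - 43)**2 = -98887/(90**2) = -98887/8100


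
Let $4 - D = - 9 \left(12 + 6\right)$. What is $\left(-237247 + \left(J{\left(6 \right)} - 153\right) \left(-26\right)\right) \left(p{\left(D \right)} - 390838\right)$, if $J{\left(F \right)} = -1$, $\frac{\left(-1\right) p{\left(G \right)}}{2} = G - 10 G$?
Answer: $90463297550$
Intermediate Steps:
$D = 166$ ($D = 4 - - 9 \left(12 + 6\right) = 4 - \left(-9\right) 18 = 4 - -162 = 4 + 162 = 166$)
$p{\left(G \right)} = 18 G$ ($p{\left(G \right)} = - 2 \left(G - 10 G\right) = - 2 \left(- 9 G\right) = 18 G$)
$\left(-237247 + \left(J{\left(6 \right)} - 153\right) \left(-26\right)\right) \left(p{\left(D \right)} - 390838\right) = \left(-237247 + \left(-1 - 153\right) \left(-26\right)\right) \left(18 \cdot 166 - 390838\right) = \left(-237247 - -4004\right) \left(2988 - 390838\right) = \left(-237247 + 4004\right) \left(-387850\right) = \left(-233243\right) \left(-387850\right) = 90463297550$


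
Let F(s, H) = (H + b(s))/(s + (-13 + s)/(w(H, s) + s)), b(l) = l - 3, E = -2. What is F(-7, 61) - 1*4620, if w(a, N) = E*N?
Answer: -106379/23 ≈ -4625.2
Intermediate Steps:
b(l) = -3 + l
w(a, N) = -2*N
F(s, H) = (-3 + H + s)/(s - (-13 + s)/s) (F(s, H) = (H + (-3 + s))/(s + (-13 + s)/(-2*s + s)) = (-3 + H + s)/(s + (-13 + s)/((-s))) = (-3 + H + s)/(s + (-13 + s)*(-1/s)) = (-3 + H + s)/(s - (-13 + s)/s))
F(-7, 61) - 1*4620 = -7*(3 - 1*61 - 1*(-7))/(-13 - 7 - 1*(-7)²) - 1*4620 = -7*(3 - 61 + 7)/(-13 - 7 - 1*49) - 4620 = -7*(-51)/(-13 - 7 - 49) - 4620 = -7*(-51)/(-69) - 4620 = -7*(-1/69)*(-51) - 4620 = -119/23 - 4620 = -106379/23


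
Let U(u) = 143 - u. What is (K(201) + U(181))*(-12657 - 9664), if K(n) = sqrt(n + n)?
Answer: 848198 - 22321*sqrt(402) ≈ 4.0066e+5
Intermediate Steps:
K(n) = sqrt(2)*sqrt(n) (K(n) = sqrt(2*n) = sqrt(2)*sqrt(n))
(K(201) + U(181))*(-12657 - 9664) = (sqrt(2)*sqrt(201) + (143 - 1*181))*(-12657 - 9664) = (sqrt(402) + (143 - 181))*(-22321) = (sqrt(402) - 38)*(-22321) = (-38 + sqrt(402))*(-22321) = 848198 - 22321*sqrt(402)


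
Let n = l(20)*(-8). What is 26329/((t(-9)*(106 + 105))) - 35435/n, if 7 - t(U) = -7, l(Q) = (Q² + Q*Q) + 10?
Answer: 27528691/1914192 ≈ 14.381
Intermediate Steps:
l(Q) = 10 + 2*Q² (l(Q) = (Q² + Q²) + 10 = 2*Q² + 10 = 10 + 2*Q²)
t(U) = 14 (t(U) = 7 - 1*(-7) = 7 + 7 = 14)
n = -6480 (n = (10 + 2*20²)*(-8) = (10 + 2*400)*(-8) = (10 + 800)*(-8) = 810*(-8) = -6480)
26329/((t(-9)*(106 + 105))) - 35435/n = 26329/((14*(106 + 105))) - 35435/(-6480) = 26329/((14*211)) - 35435*(-1/6480) = 26329/2954 + 7087/1296 = 27528691/1914192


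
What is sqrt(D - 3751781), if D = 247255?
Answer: I*sqrt(3504526) ≈ 1872.0*I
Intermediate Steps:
sqrt(D - 3751781) = sqrt(247255 - 3751781) = sqrt(-3504526) = I*sqrt(3504526)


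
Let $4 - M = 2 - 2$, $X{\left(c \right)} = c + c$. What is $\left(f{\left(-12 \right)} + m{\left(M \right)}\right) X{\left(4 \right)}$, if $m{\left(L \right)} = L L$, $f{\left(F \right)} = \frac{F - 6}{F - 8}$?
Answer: $\frac{676}{5} \approx 135.2$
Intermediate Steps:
$X{\left(c \right)} = 2 c$
$f{\left(F \right)} = \frac{-6 + F}{-8 + F}$ ($f{\left(F \right)} = \frac{-6 + F}{F - 8} = \frac{-6 + F}{-8 + F}$)
$M = 4$ ($M = 4 - \left(2 - 2\right) = 4 - 0 = 4 + 0 = 4$)
$m{\left(L \right)} = L^{2}$
$\left(f{\left(-12 \right)} + m{\left(M \right)}\right) X{\left(4 \right)} = \left(\frac{-6 - 12}{-8 - 12} + 4^{2}\right) 2 \cdot 4 = \left(\frac{1}{-20} \left(-18\right) + 16\right) 8 = \left(\left(- \frac{1}{20}\right) \left(-18\right) + 16\right) 8 = \left(\frac{9}{10} + 16\right) 8 = \frac{169}{10} \cdot 8 = \frac{676}{5}$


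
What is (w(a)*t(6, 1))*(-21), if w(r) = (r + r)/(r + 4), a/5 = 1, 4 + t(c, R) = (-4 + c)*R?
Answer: 140/3 ≈ 46.667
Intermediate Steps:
t(c, R) = -4 + R*(-4 + c) (t(c, R) = -4 + (-4 + c)*R = -4 + R*(-4 + c))
a = 5 (a = 5*1 = 5)
w(r) = 2*r/(4 + r) (w(r) = (2*r)/(4 + r) = 2*r/(4 + r))
(w(a)*t(6, 1))*(-21) = ((2*5/(4 + 5))*(-4 - 4*1 + 1*6))*(-21) = ((2*5/9)*(-4 - 4 + 6))*(-21) = ((2*5*(⅑))*(-2))*(-21) = ((10/9)*(-2))*(-21) = -20/9*(-21) = 140/3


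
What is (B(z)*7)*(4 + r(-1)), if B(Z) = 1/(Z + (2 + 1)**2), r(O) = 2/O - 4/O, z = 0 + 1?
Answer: 21/5 ≈ 4.2000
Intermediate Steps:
z = 1
r(O) = -2/O
B(Z) = 1/(9 + Z) (B(Z) = 1/(Z + 3**2) = 1/(Z + 9) = 1/(9 + Z))
(B(z)*7)*(4 + r(-1)) = (7/(9 + 1))*(4 - 2/(-1)) = (7/10)*(4 - 2*(-1)) = ((1/10)*7)*(4 + 2) = (7/10)*6 = 21/5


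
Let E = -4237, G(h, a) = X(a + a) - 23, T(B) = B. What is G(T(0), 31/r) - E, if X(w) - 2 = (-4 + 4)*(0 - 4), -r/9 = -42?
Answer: 4216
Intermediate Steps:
r = 378 (r = -9*(-42) = 378)
X(w) = 2 (X(w) = 2 + (-4 + 4)*(0 - 4) = 2 + 0*(-4) = 2 + 0 = 2)
G(h, a) = -21 (G(h, a) = 2 - 23 = -21)
G(T(0), 31/r) - E = -21 - 1*(-4237) = -21 + 4237 = 4216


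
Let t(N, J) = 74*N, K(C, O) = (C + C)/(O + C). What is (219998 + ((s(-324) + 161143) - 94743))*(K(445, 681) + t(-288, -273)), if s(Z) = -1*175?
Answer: -3434163947053/563 ≈ -6.0998e+9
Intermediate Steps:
s(Z) = -175
K(C, O) = 2*C/(C + O) (K(C, O) = (2*C)/(C + O) = 2*C/(C + O))
(219998 + ((s(-324) + 161143) - 94743))*(K(445, 681) + t(-288, -273)) = (219998 + ((-175 + 161143) - 94743))*(2*445/(445 + 681) + 74*(-288)) = (219998 + (160968 - 94743))*(2*445/1126 - 21312) = (219998 + 66225)*(2*445*(1/1126) - 21312) = 286223*(445/563 - 21312) = 286223*(-11998211/563) = -3434163947053/563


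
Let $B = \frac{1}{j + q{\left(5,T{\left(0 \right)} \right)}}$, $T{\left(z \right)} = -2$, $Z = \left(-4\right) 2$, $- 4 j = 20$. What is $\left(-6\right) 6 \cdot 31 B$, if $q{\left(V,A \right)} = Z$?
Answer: $\frac{1116}{13} \approx 85.846$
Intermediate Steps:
$j = -5$ ($j = \left(- \frac{1}{4}\right) 20 = -5$)
$Z = -8$
$q{\left(V,A \right)} = -8$
$B = - \frac{1}{13}$ ($B = \frac{1}{-5 - 8} = \frac{1}{-13} = - \frac{1}{13} \approx -0.076923$)
$\left(-6\right) 6 \cdot 31 B = \left(-6\right) 6 \cdot 31 \left(- \frac{1}{13}\right) = \left(-36\right) 31 \left(- \frac{1}{13}\right) = \left(-1116\right) \left(- \frac{1}{13}\right) = \frac{1116}{13}$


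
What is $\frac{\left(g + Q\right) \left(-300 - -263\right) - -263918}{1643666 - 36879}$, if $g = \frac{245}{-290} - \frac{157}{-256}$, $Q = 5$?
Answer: $\frac{1958017395}{11928786688} \approx 0.16414$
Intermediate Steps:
$g = - \frac{1719}{7424}$ ($g = 245 \left(- \frac{1}{290}\right) - - \frac{157}{256} = - \frac{49}{58} + \frac{157}{256} = - \frac{1719}{7424} \approx -0.23155$)
$\frac{\left(g + Q\right) \left(-300 - -263\right) - -263918}{1643666 - 36879} = \frac{\left(- \frac{1719}{7424} + 5\right) \left(-300 - -263\right) - -263918}{1643666 - 36879} = \frac{\frac{35401 \left(-300 + 263\right)}{7424} + \left(264985 - 1067\right)}{1606787} = \left(\frac{35401}{7424} \left(-37\right) + 263918\right) \frac{1}{1606787} = \left(- \frac{1309837}{7424} + 263918\right) \frac{1}{1606787} = \frac{1958017395}{7424} \cdot \frac{1}{1606787} = \frac{1958017395}{11928786688}$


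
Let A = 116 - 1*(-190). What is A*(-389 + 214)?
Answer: -53550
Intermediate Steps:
A = 306 (A = 116 + 190 = 306)
A*(-389 + 214) = 306*(-389 + 214) = 306*(-175) = -53550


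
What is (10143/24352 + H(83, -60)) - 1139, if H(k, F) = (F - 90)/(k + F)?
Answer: -641368855/560096 ≈ -1145.1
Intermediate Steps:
H(k, F) = (-90 + F)/(F + k)
(10143/24352 + H(83, -60)) - 1139 = (10143/24352 + (-90 - 60)/(-60 + 83)) - 1139 = (10143*(1/24352) - 150/23) - 1139 = (10143/24352 + (1/23)*(-150)) - 1139 = (10143/24352 - 150/23) - 1139 = -3419511/560096 - 1139 = -641368855/560096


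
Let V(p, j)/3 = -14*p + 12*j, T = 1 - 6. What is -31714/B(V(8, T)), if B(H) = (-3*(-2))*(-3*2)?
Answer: 15857/18 ≈ 880.94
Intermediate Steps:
T = -5
V(p, j) = -42*p + 36*j (V(p, j) = 3*(-14*p + 12*j) = -42*p + 36*j)
B(H) = -36 (B(H) = 6*(-6) = -36)
-31714/B(V(8, T)) = -31714/(-36) = -31714*(-1/36) = 15857/18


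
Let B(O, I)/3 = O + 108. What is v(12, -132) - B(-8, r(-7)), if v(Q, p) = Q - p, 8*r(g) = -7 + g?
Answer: -156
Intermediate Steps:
r(g) = -7/8 + g/8 (r(g) = (-7 + g)/8 = -7/8 + g/8)
B(O, I) = 324 + 3*O (B(O, I) = 3*(O + 108) = 3*(108 + O) = 324 + 3*O)
v(12, -132) - B(-8, r(-7)) = (12 - 1*(-132)) - (324 + 3*(-8)) = (12 + 132) - (324 - 24) = 144 - 1*300 = 144 - 300 = -156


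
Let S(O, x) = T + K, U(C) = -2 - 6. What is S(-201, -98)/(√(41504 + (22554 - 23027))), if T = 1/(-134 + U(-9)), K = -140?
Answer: -141*√4559/13774 ≈ -0.69118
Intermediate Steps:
U(C) = -8
T = -1/142 (T = 1/(-134 - 8) = 1/(-142) = -1/142 ≈ -0.0070423)
S(O, x) = -19881/142 (S(O, x) = -1/142 - 140 = -19881/142)
S(-201, -98)/(√(41504 + (22554 - 23027))) = -19881/(142*√(41504 + (22554 - 23027))) = -19881/(142*√(41504 - 473)) = -19881*√4559/13677/142 = -141*√4559/13774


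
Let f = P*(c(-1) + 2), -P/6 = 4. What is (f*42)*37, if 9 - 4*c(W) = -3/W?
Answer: -130536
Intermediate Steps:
P = -24 (P = -6*4 = -24)
c(W) = 9/4 + 3/(4*W) (c(W) = 9/4 - (-3)/(4*W) = 9/4 + 3/(4*W))
f = -84 (f = -24*((¾)*(1 + 3*(-1))/(-1) + 2) = -24*((¾)*(-1)*(1 - 3) + 2) = -24*((¾)*(-1)*(-2) + 2) = -24*(3/2 + 2) = -24*7/2 = -84)
(f*42)*37 = -84*42*37 = -3528*37 = -130536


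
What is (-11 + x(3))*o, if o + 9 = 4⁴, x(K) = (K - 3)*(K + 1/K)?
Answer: -2717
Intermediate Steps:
x(K) = (-3 + K)*(K + 1/K)
o = 247 (o = -9 + 4⁴ = -9 + 256 = 247)
(-11 + x(3))*o = (-11 + (1 + 3² - 3*3 - 3/3))*247 = (-11 + (1 + 9 - 9 - 3*⅓))*247 = (-11 + (1 + 9 - 9 - 1))*247 = (-11 + 0)*247 = -11*247 = -2717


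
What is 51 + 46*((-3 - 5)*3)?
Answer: -1053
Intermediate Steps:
51 + 46*((-3 - 5)*3) = 51 + 46*(-8*3) = 51 + 46*(-24) = 51 - 1104 = -1053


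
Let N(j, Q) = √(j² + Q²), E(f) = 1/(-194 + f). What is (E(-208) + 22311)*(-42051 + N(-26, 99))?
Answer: -125718767357/134 + 8969021*√10477/402 ≈ -9.3592e+8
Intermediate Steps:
N(j, Q) = √(Q² + j²)
(E(-208) + 22311)*(-42051 + N(-26, 99)) = (1/(-194 - 208) + 22311)*(-42051 + √(99² + (-26)²)) = (1/(-402) + 22311)*(-42051 + √(9801 + 676)) = (-1/402 + 22311)*(-42051 + √10477) = 8969021*(-42051 + √10477)/402 = -125718767357/134 + 8969021*√10477/402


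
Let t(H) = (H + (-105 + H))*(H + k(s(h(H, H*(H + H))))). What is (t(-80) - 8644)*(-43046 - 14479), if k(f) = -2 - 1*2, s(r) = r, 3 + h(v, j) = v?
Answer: -783260400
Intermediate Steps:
h(v, j) = -3 + v
k(f) = -4 (k(f) = -2 - 2 = -4)
t(H) = (-105 + 2*H)*(-4 + H) (t(H) = (H + (-105 + H))*(H - 4) = (-105 + 2*H)*(-4 + H))
(t(-80) - 8644)*(-43046 - 14479) = ((420 - 113*(-80) + 2*(-80)²) - 8644)*(-43046 - 14479) = ((420 + 9040 + 2*6400) - 8644)*(-57525) = ((420 + 9040 + 12800) - 8644)*(-57525) = (22260 - 8644)*(-57525) = 13616*(-57525) = -783260400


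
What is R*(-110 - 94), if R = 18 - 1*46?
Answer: 5712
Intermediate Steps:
R = -28 (R = 18 - 46 = -28)
R*(-110 - 94) = -28*(-110 - 94) = -28*(-204) = 5712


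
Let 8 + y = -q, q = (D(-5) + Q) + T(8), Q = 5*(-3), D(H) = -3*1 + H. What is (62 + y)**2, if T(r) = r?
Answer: 4761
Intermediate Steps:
D(H) = -3 + H
Q = -15
q = -15 (q = ((-3 - 5) - 15) + 8 = (-8 - 15) + 8 = -23 + 8 = -15)
y = 7 (y = -8 - 1*(-15) = -8 + 15 = 7)
(62 + y)**2 = (62 + 7)**2 = 69**2 = 4761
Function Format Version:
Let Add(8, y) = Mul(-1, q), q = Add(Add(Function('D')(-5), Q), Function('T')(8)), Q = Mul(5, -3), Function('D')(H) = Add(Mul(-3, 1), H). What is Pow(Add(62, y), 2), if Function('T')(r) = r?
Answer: 4761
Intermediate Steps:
Function('D')(H) = Add(-3, H)
Q = -15
q = -15 (q = Add(Add(Add(-3, -5), -15), 8) = Add(Add(-8, -15), 8) = Add(-23, 8) = -15)
y = 7 (y = Add(-8, Mul(-1, -15)) = Add(-8, 15) = 7)
Pow(Add(62, y), 2) = Pow(Add(62, 7), 2) = Pow(69, 2) = 4761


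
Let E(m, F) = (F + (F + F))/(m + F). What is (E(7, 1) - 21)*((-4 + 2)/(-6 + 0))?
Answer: -55/8 ≈ -6.8750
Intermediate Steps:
E(m, F) = 3*F/(F + m) (E(m, F) = (F + 2*F)/(F + m) = (3*F)/(F + m) = 3*F/(F + m))
(E(7, 1) - 21)*((-4 + 2)/(-6 + 0)) = (3*1/(1 + 7) - 21)*((-4 + 2)/(-6 + 0)) = (3*1/8 - 21)*(-2/(-6)) = (3*1*(⅛) - 21)*(-2*(-⅙)) = (3/8 - 21)*(⅓) = -165/8*⅓ = -55/8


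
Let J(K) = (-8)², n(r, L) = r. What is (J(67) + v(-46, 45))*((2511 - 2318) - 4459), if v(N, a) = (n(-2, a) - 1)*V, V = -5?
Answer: -337014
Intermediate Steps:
J(K) = 64
v(N, a) = 15 (v(N, a) = (-2 - 1)*(-5) = -3*(-5) = 15)
(J(67) + v(-46, 45))*((2511 - 2318) - 4459) = (64 + 15)*((2511 - 2318) - 4459) = 79*(193 - 4459) = 79*(-4266) = -337014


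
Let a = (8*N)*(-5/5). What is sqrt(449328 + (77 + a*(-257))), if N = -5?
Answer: 5*sqrt(17565) ≈ 662.67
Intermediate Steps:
a = 40 (a = (8*(-5))*(-5/5) = -(-200)/5 = -40*(-1) = 40)
sqrt(449328 + (77 + a*(-257))) = sqrt(449328 + (77 + 40*(-257))) = sqrt(449328 + (77 - 10280)) = sqrt(449328 - 10203) = sqrt(439125) = 5*sqrt(17565)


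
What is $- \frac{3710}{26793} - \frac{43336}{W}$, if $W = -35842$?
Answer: $\frac{514063814}{480157353} \approx 1.0706$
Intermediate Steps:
$- \frac{3710}{26793} - \frac{43336}{W} = - \frac{3710}{26793} - \frac{43336}{-35842} = \left(-3710\right) \frac{1}{26793} - - \frac{21668}{17921} = - \frac{3710}{26793} + \frac{21668}{17921} = \frac{514063814}{480157353}$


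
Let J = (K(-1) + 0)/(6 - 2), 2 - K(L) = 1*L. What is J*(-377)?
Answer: -1131/4 ≈ -282.75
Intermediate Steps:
K(L) = 2 - L
J = ¾ (J = ((2 - 1*(-1)) + 0)/(6 - 2) = ((2 + 1) + 0)/4 = (3 + 0)*(¼) = 3*(¼) = ¾ ≈ 0.75000)
J*(-377) = (¾)*(-377) = -1131/4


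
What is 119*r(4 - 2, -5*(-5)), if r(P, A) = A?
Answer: 2975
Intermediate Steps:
119*r(4 - 2, -5*(-5)) = 119*(-5*(-5)) = 119*25 = 2975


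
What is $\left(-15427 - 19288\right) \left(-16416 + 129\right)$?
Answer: $565403205$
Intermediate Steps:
$\left(-15427 - 19288\right) \left(-16416 + 129\right) = \left(-34715\right) \left(-16287\right) = 565403205$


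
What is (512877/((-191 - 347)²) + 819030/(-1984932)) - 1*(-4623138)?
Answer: 221343067057317629/47877221484 ≈ 4.6231e+6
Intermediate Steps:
(512877/((-191 - 347)²) + 819030/(-1984932)) - 1*(-4623138) = (512877/((-538)²) + 819030*(-1/1984932)) + 4623138 = (512877/289444 - 136505/330822) + 4623138 = 65080220837/47877221484 + 4623138 = 221343067057317629/47877221484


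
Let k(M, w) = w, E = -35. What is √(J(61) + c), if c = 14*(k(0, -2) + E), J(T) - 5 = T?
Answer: 2*I*√113 ≈ 21.26*I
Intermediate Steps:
J(T) = 5 + T
c = -518 (c = 14*(-2 - 35) = 14*(-37) = -518)
√(J(61) + c) = √((5 + 61) - 518) = √(66 - 518) = √(-452) = 2*I*√113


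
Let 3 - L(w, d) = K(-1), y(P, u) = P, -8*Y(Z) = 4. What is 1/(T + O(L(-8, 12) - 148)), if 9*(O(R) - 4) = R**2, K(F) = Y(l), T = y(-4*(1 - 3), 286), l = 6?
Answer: 36/83953 ≈ 0.00042881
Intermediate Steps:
Y(Z) = -1/2 (Y(Z) = -1/8*4 = -1/2)
T = 8 (T = -4*(1 - 3) = -4*(-2) = 8)
K(F) = -1/2
L(w, d) = 7/2 (L(w, d) = 3 - 1*(-1/2) = 3 + 1/2 = 7/2)
O(R) = 4 + R**2/9
1/(T + O(L(-8, 12) - 148)) = 1/(8 + (4 + (7/2 - 148)**2/9)) = 1/(8 + (4 + (-289/2)**2/9)) = 1/(8 + (4 + (1/9)*(83521/4))) = 1/(8 + (4 + 83521/36)) = 1/(8 + 83665/36) = 1/(83953/36) = 36/83953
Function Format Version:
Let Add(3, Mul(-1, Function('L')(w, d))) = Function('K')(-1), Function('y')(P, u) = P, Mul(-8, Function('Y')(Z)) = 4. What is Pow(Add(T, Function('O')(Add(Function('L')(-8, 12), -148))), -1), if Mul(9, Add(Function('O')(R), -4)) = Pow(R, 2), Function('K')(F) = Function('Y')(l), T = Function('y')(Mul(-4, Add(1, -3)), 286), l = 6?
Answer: Rational(36, 83953) ≈ 0.00042881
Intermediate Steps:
Function('Y')(Z) = Rational(-1, 2) (Function('Y')(Z) = Mul(Rational(-1, 8), 4) = Rational(-1, 2))
T = 8 (T = Mul(-4, Add(1, -3)) = Mul(-4, -2) = 8)
Function('K')(F) = Rational(-1, 2)
Function('L')(w, d) = Rational(7, 2) (Function('L')(w, d) = Add(3, Mul(-1, Rational(-1, 2))) = Add(3, Rational(1, 2)) = Rational(7, 2))
Function('O')(R) = Add(4, Mul(Rational(1, 9), Pow(R, 2)))
Pow(Add(T, Function('O')(Add(Function('L')(-8, 12), -148))), -1) = Pow(Add(8, Add(4, Mul(Rational(1, 9), Pow(Add(Rational(7, 2), -148), 2)))), -1) = Pow(Add(8, Add(4, Mul(Rational(1, 9), Pow(Rational(-289, 2), 2)))), -1) = Pow(Add(8, Add(4, Mul(Rational(1, 9), Rational(83521, 4)))), -1) = Pow(Add(8, Add(4, Rational(83521, 36))), -1) = Pow(Add(8, Rational(83665, 36)), -1) = Pow(Rational(83953, 36), -1) = Rational(36, 83953)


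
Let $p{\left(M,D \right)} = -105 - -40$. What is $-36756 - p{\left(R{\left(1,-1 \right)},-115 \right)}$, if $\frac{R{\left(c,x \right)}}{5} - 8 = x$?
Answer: $-36691$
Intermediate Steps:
$R{\left(c,x \right)} = 40 + 5 x$
$p{\left(M,D \right)} = -65$ ($p{\left(M,D \right)} = -105 + 40 = -65$)
$-36756 - p{\left(R{\left(1,-1 \right)},-115 \right)} = -36756 - -65 = -36756 + 65 = -36691$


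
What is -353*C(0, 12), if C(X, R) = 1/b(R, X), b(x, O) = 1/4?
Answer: -1412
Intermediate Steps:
b(x, O) = ¼ (b(x, O) = 1*(¼) = ¼)
C(X, R) = 4 (C(X, R) = 1/(¼) = 4)
-353*C(0, 12) = -353*4 = -1412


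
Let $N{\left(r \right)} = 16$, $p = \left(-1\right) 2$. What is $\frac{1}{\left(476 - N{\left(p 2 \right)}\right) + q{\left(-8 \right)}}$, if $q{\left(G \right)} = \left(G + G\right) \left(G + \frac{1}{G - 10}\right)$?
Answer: $\frac{9}{5300} \approx 0.0016981$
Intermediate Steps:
$p = -2$
$q{\left(G \right)} = 2 G \left(G + \frac{1}{-10 + G}\right)$
$\frac{1}{\left(476 - N{\left(p 2 \right)}\right) + q{\left(-8 \right)}} = \frac{1}{\left(476 - 16\right) + 2 \left(-8\right) \frac{1}{-10 - 8} \left(1 + \left(-8\right)^{2} - -80\right)} = \frac{1}{\left(476 - 16\right) + 2 \left(-8\right) \frac{1}{-18} \left(1 + 64 + 80\right)} = \frac{1}{460 + 2 \left(-8\right) \left(- \frac{1}{18}\right) 145} = \frac{1}{460 + \frac{1160}{9}} = \frac{1}{\frac{5300}{9}} = \frac{9}{5300}$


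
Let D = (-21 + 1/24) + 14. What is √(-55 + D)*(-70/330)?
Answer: -7*I*√8922/396 ≈ -1.6697*I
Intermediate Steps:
D = -167/24 (D = (-21 + 1/24) + 14 = -503/24 + 14 = -167/24 ≈ -6.9583)
√(-55 + D)*(-70/330) = √(-55 - 167/24)*(-70/330) = √(-1487/24)*(-70*1/330) = (I*√8922/12)*(-7/33) = -7*I*√8922/396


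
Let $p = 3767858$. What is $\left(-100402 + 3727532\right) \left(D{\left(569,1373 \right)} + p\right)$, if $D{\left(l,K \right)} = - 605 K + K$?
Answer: $10658560895580$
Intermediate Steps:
$D{\left(l,K \right)} = - 604 K$
$\left(-100402 + 3727532\right) \left(D{\left(569,1373 \right)} + p\right) = \left(-100402 + 3727532\right) \left(\left(-604\right) 1373 + 3767858\right) = 3627130 \left(-829292 + 3767858\right) = 3627130 \cdot 2938566 = 10658560895580$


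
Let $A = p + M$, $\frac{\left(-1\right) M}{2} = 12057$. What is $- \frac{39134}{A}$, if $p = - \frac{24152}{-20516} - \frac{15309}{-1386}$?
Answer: $\frac{4415802292}{2719596349} \approx 1.6237$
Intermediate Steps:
$p = \frac{1379183}{112838}$ ($p = \left(-24152\right) \left(- \frac{1}{20516}\right) - - \frac{243}{22} = \frac{6038}{5129} + \frac{243}{22} = \frac{1379183}{112838} \approx 12.223$)
$M = -24114$ ($M = \left(-2\right) 12057 = -24114$)
$A = - \frac{2719596349}{112838}$ ($A = \frac{1379183}{112838} - 24114 = - \frac{2719596349}{112838} \approx -24102.0$)
$- \frac{39134}{A} = - \frac{39134}{- \frac{2719596349}{112838}} = \left(-39134\right) \left(- \frac{112838}{2719596349}\right) = \frac{4415802292}{2719596349}$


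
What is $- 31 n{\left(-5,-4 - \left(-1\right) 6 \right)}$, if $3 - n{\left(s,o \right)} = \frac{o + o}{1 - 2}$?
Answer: $-217$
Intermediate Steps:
$n{\left(s,o \right)} = 3 + 2 o$ ($n{\left(s,o \right)} = 3 - \frac{o + o}{1 - 2} = 3 - \frac{2 o}{-1} = 3 - 2 o \left(-1\right) = 3 - - 2 o = 3 + 2 o$)
$- 31 n{\left(-5,-4 - \left(-1\right) 6 \right)} = - 31 \left(3 + 2 \left(-4 - \left(-1\right) 6\right)\right) = - 31 \left(3 + 2 \left(-4 - -6\right)\right) = - 31 \left(3 + 2 \left(-4 + 6\right)\right) = - 31 \left(3 + 2 \cdot 2\right) = - 31 \left(3 + 4\right) = \left(-31\right) 7 = -217$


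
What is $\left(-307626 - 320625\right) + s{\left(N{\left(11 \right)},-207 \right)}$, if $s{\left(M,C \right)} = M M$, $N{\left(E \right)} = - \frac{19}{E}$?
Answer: $- \frac{76018010}{121} \approx -6.2825 \cdot 10^{5}$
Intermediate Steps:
$s{\left(M,C \right)} = M^{2}$
$\left(-307626 - 320625\right) + s{\left(N{\left(11 \right)},-207 \right)} = \left(-307626 - 320625\right) + \left(- \frac{19}{11}\right)^{2} = -628251 + \left(\left(-19\right) \frac{1}{11}\right)^{2} = -628251 + \left(- \frac{19}{11}\right)^{2} = -628251 + \frac{361}{121} = - \frac{76018010}{121}$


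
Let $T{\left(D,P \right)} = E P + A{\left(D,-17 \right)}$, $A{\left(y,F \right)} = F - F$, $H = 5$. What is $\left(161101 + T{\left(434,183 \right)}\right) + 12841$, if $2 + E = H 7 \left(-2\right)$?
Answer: $160766$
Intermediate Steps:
$A{\left(y,F \right)} = 0$
$E = -72$ ($E = -2 + 5 \cdot 7 \left(-2\right) = -2 + 35 \left(-2\right) = -2 - 70 = -72$)
$T{\left(D,P \right)} = - 72 P$ ($T{\left(D,P \right)} = - 72 P + 0 = - 72 P$)
$\left(161101 + T{\left(434,183 \right)}\right) + 12841 = \left(161101 - 13176\right) + 12841 = 147925 + 12841 = 160766$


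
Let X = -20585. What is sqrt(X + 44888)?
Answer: sqrt(24303) ≈ 155.89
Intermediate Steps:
sqrt(X + 44888) = sqrt(-20585 + 44888) = sqrt(24303)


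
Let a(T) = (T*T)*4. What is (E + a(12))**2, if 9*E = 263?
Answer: 29669809/81 ≈ 3.6629e+5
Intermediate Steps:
E = 263/9 (E = (1/9)*263 = 263/9 ≈ 29.222)
a(T) = 4*T**2 (a(T) = T**2*4 = 4*T**2)
(E + a(12))**2 = (263/9 + 4*12**2)**2 = (263/9 + 4*144)**2 = (263/9 + 576)**2 = (5447/9)**2 = 29669809/81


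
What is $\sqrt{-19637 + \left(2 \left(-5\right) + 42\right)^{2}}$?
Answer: $i \sqrt{18613} \approx 136.43 i$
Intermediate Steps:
$\sqrt{-19637 + \left(2 \left(-5\right) + 42\right)^{2}} = \sqrt{-19637 + \left(-10 + 42\right)^{2}} = \sqrt{-19637 + 32^{2}} = \sqrt{-19637 + 1024} = \sqrt{-18613} = i \sqrt{18613}$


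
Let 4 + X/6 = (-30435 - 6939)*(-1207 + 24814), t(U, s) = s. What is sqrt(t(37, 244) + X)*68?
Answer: 272*I*sqrt(330857993) ≈ 4.9475e+6*I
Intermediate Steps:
X = -5293728132 (X = -24 + 6*((-30435 - 6939)*(-1207 + 24814)) = -24 + 6*(-37374*23607) = -24 + 6*(-882288018) = -24 - 5293728108 = -5293728132)
sqrt(t(37, 244) + X)*68 = sqrt(244 - 5293728132)*68 = sqrt(-5293727888)*68 = (4*I*sqrt(330857993))*68 = 272*I*sqrt(330857993)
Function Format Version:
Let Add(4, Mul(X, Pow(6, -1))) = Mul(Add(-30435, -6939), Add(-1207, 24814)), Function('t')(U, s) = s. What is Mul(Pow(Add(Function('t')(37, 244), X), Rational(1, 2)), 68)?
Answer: Mul(272, I, Pow(330857993, Rational(1, 2))) ≈ Mul(4.9475e+6, I)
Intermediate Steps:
X = -5293728132 (X = Add(-24, Mul(6, Mul(Add(-30435, -6939), Add(-1207, 24814)))) = Add(-24, Mul(6, Mul(-37374, 23607))) = Add(-24, Mul(6, -882288018)) = Add(-24, -5293728108) = -5293728132)
Mul(Pow(Add(Function('t')(37, 244), X), Rational(1, 2)), 68) = Mul(Pow(Add(244, -5293728132), Rational(1, 2)), 68) = Mul(Pow(-5293727888, Rational(1, 2)), 68) = Mul(Mul(4, I, Pow(330857993, Rational(1, 2))), 68) = Mul(272, I, Pow(330857993, Rational(1, 2)))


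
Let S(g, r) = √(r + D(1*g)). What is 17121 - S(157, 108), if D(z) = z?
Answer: 17121 - √265 ≈ 17105.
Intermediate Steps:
S(g, r) = √(g + r) (S(g, r) = √(r + 1*g) = √(r + g) = √(g + r))
17121 - S(157, 108) = 17121 - √(157 + 108) = 17121 - √265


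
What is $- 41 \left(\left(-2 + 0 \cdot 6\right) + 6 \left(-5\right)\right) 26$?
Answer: $34112$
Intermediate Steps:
$- 41 \left(\left(-2 + 0 \cdot 6\right) + 6 \left(-5\right)\right) 26 = - 41 \left(\left(-2 + 0\right) - 30\right) 26 = - 41 \left(-2 - 30\right) 26 = \left(-41\right) \left(-32\right) 26 = 1312 \cdot 26 = 34112$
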